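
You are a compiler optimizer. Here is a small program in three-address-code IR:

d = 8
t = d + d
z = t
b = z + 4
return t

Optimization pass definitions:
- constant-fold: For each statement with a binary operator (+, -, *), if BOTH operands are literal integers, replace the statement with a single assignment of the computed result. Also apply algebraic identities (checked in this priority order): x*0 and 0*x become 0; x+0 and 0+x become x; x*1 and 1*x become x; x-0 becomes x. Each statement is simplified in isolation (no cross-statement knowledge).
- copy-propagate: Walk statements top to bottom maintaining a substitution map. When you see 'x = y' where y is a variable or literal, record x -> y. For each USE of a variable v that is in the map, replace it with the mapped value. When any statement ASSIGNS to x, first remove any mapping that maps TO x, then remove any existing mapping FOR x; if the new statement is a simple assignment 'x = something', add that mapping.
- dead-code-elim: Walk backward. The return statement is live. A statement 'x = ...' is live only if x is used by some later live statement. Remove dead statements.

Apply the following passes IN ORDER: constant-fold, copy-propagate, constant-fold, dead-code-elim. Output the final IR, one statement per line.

Initial IR:
  d = 8
  t = d + d
  z = t
  b = z + 4
  return t
After constant-fold (5 stmts):
  d = 8
  t = d + d
  z = t
  b = z + 4
  return t
After copy-propagate (5 stmts):
  d = 8
  t = 8 + 8
  z = t
  b = t + 4
  return t
After constant-fold (5 stmts):
  d = 8
  t = 16
  z = t
  b = t + 4
  return t
After dead-code-elim (2 stmts):
  t = 16
  return t

Answer: t = 16
return t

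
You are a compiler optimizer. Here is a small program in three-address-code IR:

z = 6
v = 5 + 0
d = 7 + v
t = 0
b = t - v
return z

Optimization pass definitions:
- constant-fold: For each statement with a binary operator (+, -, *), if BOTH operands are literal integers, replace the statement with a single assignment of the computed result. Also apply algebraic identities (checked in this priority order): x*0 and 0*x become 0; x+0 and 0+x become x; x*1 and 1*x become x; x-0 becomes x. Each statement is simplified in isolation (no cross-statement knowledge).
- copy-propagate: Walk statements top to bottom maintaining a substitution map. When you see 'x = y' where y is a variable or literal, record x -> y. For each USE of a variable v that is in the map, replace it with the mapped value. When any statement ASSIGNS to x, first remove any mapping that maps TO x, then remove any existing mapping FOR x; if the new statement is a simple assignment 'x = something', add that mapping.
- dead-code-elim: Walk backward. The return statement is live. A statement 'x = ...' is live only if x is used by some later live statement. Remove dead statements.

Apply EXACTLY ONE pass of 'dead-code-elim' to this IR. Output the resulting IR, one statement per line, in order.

Applying dead-code-elim statement-by-statement:
  [6] return z  -> KEEP (return); live=['z']
  [5] b = t - v  -> DEAD (b not live)
  [4] t = 0  -> DEAD (t not live)
  [3] d = 7 + v  -> DEAD (d not live)
  [2] v = 5 + 0  -> DEAD (v not live)
  [1] z = 6  -> KEEP; live=[]
Result (2 stmts):
  z = 6
  return z

Answer: z = 6
return z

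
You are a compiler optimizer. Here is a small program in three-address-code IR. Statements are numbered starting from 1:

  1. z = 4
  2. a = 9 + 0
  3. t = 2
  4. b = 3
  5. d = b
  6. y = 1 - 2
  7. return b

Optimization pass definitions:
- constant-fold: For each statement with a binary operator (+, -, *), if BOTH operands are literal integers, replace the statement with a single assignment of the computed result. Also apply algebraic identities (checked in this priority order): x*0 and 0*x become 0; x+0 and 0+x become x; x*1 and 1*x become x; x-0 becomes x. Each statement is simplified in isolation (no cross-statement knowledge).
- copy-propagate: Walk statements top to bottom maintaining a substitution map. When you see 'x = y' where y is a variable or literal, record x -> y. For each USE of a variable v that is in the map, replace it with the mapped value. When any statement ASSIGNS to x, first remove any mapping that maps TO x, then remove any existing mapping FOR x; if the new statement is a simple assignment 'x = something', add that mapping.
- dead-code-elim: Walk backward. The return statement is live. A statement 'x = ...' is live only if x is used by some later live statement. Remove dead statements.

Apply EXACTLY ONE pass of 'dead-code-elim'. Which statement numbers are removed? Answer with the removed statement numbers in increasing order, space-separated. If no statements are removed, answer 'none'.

Answer: 1 2 3 5 6

Derivation:
Backward liveness scan:
Stmt 1 'z = 4': DEAD (z not in live set [])
Stmt 2 'a = 9 + 0': DEAD (a not in live set [])
Stmt 3 't = 2': DEAD (t not in live set [])
Stmt 4 'b = 3': KEEP (b is live); live-in = []
Stmt 5 'd = b': DEAD (d not in live set ['b'])
Stmt 6 'y = 1 - 2': DEAD (y not in live set ['b'])
Stmt 7 'return b': KEEP (return); live-in = ['b']
Removed statement numbers: [1, 2, 3, 5, 6]
Surviving IR:
  b = 3
  return b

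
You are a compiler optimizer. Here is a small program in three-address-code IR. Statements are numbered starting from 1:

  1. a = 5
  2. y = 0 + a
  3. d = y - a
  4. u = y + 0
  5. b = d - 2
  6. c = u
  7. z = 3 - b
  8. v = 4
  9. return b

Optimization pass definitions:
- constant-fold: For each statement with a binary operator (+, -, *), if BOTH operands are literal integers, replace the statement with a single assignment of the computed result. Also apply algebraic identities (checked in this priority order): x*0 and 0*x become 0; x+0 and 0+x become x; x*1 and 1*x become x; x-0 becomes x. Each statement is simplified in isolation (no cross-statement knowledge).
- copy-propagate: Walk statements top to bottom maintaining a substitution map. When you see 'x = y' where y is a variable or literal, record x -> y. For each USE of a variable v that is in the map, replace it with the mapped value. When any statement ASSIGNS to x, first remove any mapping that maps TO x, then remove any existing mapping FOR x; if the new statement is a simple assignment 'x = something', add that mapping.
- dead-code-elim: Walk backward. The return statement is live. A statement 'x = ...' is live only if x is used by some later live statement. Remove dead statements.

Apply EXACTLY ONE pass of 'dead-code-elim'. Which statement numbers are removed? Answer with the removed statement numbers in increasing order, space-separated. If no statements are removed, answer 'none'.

Backward liveness scan:
Stmt 1 'a = 5': KEEP (a is live); live-in = []
Stmt 2 'y = 0 + a': KEEP (y is live); live-in = ['a']
Stmt 3 'd = y - a': KEEP (d is live); live-in = ['a', 'y']
Stmt 4 'u = y + 0': DEAD (u not in live set ['d'])
Stmt 5 'b = d - 2': KEEP (b is live); live-in = ['d']
Stmt 6 'c = u': DEAD (c not in live set ['b'])
Stmt 7 'z = 3 - b': DEAD (z not in live set ['b'])
Stmt 8 'v = 4': DEAD (v not in live set ['b'])
Stmt 9 'return b': KEEP (return); live-in = ['b']
Removed statement numbers: [4, 6, 7, 8]
Surviving IR:
  a = 5
  y = 0 + a
  d = y - a
  b = d - 2
  return b

Answer: 4 6 7 8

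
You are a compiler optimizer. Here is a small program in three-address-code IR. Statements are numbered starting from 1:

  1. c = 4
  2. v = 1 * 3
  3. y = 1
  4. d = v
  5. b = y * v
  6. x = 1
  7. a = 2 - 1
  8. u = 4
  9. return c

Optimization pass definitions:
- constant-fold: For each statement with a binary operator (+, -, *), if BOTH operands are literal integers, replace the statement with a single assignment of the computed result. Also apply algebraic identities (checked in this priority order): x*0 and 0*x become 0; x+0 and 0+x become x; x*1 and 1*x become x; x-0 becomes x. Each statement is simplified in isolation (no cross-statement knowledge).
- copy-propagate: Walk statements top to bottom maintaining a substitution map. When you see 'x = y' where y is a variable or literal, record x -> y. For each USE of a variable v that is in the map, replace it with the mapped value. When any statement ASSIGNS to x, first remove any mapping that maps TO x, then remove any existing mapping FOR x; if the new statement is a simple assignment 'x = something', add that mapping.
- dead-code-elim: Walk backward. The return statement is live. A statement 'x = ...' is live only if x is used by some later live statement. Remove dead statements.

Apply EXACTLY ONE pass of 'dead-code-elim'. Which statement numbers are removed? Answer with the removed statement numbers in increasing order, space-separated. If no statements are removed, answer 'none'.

Answer: 2 3 4 5 6 7 8

Derivation:
Backward liveness scan:
Stmt 1 'c = 4': KEEP (c is live); live-in = []
Stmt 2 'v = 1 * 3': DEAD (v not in live set ['c'])
Stmt 3 'y = 1': DEAD (y not in live set ['c'])
Stmt 4 'd = v': DEAD (d not in live set ['c'])
Stmt 5 'b = y * v': DEAD (b not in live set ['c'])
Stmt 6 'x = 1': DEAD (x not in live set ['c'])
Stmt 7 'a = 2 - 1': DEAD (a not in live set ['c'])
Stmt 8 'u = 4': DEAD (u not in live set ['c'])
Stmt 9 'return c': KEEP (return); live-in = ['c']
Removed statement numbers: [2, 3, 4, 5, 6, 7, 8]
Surviving IR:
  c = 4
  return c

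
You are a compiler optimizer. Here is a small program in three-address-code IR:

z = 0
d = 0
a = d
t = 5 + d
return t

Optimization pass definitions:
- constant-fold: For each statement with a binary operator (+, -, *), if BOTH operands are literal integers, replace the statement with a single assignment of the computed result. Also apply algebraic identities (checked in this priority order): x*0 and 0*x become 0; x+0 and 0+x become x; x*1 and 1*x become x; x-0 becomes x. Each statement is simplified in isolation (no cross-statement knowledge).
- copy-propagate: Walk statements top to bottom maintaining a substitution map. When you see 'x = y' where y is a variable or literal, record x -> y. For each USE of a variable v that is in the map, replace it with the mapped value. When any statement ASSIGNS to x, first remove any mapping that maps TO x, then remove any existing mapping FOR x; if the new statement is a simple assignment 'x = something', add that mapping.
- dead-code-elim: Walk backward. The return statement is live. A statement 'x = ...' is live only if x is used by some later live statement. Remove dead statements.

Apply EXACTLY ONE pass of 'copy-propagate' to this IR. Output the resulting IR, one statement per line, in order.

Answer: z = 0
d = 0
a = 0
t = 5 + 0
return t

Derivation:
Applying copy-propagate statement-by-statement:
  [1] z = 0  (unchanged)
  [2] d = 0  (unchanged)
  [3] a = d  -> a = 0
  [4] t = 5 + d  -> t = 5 + 0
  [5] return t  (unchanged)
Result (5 stmts):
  z = 0
  d = 0
  a = 0
  t = 5 + 0
  return t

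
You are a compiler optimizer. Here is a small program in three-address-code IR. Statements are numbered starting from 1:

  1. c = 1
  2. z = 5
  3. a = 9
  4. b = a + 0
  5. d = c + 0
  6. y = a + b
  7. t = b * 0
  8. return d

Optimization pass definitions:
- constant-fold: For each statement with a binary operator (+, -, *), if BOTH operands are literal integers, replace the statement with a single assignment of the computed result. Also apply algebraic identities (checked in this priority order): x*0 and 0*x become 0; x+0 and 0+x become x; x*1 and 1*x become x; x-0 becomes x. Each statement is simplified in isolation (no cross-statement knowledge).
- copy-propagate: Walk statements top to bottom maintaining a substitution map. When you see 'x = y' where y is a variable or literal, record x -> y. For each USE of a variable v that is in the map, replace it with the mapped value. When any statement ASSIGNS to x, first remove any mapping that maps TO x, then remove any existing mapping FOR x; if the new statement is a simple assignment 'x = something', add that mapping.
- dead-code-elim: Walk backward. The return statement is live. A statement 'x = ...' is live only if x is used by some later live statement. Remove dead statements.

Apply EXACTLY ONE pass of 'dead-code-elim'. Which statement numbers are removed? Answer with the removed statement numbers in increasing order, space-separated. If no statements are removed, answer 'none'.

Answer: 2 3 4 6 7

Derivation:
Backward liveness scan:
Stmt 1 'c = 1': KEEP (c is live); live-in = []
Stmt 2 'z = 5': DEAD (z not in live set ['c'])
Stmt 3 'a = 9': DEAD (a not in live set ['c'])
Stmt 4 'b = a + 0': DEAD (b not in live set ['c'])
Stmt 5 'd = c + 0': KEEP (d is live); live-in = ['c']
Stmt 6 'y = a + b': DEAD (y not in live set ['d'])
Stmt 7 't = b * 0': DEAD (t not in live set ['d'])
Stmt 8 'return d': KEEP (return); live-in = ['d']
Removed statement numbers: [2, 3, 4, 6, 7]
Surviving IR:
  c = 1
  d = c + 0
  return d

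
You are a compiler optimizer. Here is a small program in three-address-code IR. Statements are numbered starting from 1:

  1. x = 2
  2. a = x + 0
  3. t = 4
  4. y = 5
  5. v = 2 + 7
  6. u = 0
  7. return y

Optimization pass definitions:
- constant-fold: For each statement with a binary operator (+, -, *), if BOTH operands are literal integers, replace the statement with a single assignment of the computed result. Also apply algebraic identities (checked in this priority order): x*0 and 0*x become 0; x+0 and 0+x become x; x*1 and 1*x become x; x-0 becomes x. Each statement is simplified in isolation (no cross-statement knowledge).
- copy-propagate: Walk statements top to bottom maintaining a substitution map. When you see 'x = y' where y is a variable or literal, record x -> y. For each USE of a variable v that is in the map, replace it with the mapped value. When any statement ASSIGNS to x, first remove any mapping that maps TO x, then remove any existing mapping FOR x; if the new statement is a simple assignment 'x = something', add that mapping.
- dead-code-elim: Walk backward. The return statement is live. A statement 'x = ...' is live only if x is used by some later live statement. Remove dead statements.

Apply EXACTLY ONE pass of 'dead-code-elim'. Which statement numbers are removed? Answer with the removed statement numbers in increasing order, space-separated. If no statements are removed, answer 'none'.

Backward liveness scan:
Stmt 1 'x = 2': DEAD (x not in live set [])
Stmt 2 'a = x + 0': DEAD (a not in live set [])
Stmt 3 't = 4': DEAD (t not in live set [])
Stmt 4 'y = 5': KEEP (y is live); live-in = []
Stmt 5 'v = 2 + 7': DEAD (v not in live set ['y'])
Stmt 6 'u = 0': DEAD (u not in live set ['y'])
Stmt 7 'return y': KEEP (return); live-in = ['y']
Removed statement numbers: [1, 2, 3, 5, 6]
Surviving IR:
  y = 5
  return y

Answer: 1 2 3 5 6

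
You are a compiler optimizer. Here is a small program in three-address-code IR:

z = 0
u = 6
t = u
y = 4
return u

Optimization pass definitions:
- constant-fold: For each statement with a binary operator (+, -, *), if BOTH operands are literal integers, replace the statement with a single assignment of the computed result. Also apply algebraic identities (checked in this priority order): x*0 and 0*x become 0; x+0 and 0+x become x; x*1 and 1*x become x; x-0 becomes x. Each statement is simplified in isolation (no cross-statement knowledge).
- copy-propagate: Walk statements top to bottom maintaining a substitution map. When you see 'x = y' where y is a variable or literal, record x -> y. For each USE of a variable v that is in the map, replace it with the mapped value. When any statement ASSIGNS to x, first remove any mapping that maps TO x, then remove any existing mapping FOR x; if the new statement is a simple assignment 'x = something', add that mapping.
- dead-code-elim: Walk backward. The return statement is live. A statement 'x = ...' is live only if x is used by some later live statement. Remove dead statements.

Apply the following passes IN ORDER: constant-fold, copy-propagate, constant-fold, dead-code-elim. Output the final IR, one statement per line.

Initial IR:
  z = 0
  u = 6
  t = u
  y = 4
  return u
After constant-fold (5 stmts):
  z = 0
  u = 6
  t = u
  y = 4
  return u
After copy-propagate (5 stmts):
  z = 0
  u = 6
  t = 6
  y = 4
  return 6
After constant-fold (5 stmts):
  z = 0
  u = 6
  t = 6
  y = 4
  return 6
After dead-code-elim (1 stmts):
  return 6

Answer: return 6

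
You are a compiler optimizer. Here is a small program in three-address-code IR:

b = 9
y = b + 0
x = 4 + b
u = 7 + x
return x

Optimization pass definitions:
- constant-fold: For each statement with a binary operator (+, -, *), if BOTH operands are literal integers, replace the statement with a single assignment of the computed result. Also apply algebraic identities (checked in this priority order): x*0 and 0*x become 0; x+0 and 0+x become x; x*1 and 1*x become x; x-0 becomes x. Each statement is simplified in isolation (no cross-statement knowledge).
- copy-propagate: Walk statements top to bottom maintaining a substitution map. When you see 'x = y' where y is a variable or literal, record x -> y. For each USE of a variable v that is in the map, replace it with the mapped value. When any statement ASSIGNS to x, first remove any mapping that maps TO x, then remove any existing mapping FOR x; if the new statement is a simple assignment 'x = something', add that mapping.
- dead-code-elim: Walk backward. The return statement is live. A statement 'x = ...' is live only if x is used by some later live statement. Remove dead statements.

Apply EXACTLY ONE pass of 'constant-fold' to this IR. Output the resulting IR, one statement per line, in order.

Answer: b = 9
y = b
x = 4 + b
u = 7 + x
return x

Derivation:
Applying constant-fold statement-by-statement:
  [1] b = 9  (unchanged)
  [2] y = b + 0  -> y = b
  [3] x = 4 + b  (unchanged)
  [4] u = 7 + x  (unchanged)
  [5] return x  (unchanged)
Result (5 stmts):
  b = 9
  y = b
  x = 4 + b
  u = 7 + x
  return x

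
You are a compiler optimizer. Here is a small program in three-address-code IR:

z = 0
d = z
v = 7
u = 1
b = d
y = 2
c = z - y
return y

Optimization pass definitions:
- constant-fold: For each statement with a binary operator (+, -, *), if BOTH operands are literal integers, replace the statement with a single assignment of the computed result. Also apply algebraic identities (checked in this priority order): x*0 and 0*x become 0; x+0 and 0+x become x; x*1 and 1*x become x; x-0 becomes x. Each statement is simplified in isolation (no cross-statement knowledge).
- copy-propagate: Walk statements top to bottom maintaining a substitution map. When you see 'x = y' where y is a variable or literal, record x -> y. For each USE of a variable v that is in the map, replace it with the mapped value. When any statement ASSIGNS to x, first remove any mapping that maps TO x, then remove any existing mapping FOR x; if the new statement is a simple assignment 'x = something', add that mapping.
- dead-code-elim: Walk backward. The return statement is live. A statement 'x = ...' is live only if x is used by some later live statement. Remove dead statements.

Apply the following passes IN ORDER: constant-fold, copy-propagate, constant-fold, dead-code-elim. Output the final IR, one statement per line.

Answer: return 2

Derivation:
Initial IR:
  z = 0
  d = z
  v = 7
  u = 1
  b = d
  y = 2
  c = z - y
  return y
After constant-fold (8 stmts):
  z = 0
  d = z
  v = 7
  u = 1
  b = d
  y = 2
  c = z - y
  return y
After copy-propagate (8 stmts):
  z = 0
  d = 0
  v = 7
  u = 1
  b = 0
  y = 2
  c = 0 - 2
  return 2
After constant-fold (8 stmts):
  z = 0
  d = 0
  v = 7
  u = 1
  b = 0
  y = 2
  c = -2
  return 2
After dead-code-elim (1 stmts):
  return 2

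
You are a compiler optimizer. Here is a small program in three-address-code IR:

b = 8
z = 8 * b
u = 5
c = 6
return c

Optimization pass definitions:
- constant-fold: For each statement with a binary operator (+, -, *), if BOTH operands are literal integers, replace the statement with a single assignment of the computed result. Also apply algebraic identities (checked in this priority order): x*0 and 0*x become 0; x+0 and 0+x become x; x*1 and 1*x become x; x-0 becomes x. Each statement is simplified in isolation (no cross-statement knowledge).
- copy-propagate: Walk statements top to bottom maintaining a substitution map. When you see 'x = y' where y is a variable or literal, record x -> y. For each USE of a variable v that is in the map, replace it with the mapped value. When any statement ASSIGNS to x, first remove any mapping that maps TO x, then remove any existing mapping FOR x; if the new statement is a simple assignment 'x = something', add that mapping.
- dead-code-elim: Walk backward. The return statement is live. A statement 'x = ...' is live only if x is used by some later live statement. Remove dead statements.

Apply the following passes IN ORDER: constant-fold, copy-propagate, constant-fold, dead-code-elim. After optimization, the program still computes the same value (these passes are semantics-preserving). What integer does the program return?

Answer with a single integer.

Answer: 6

Derivation:
Initial IR:
  b = 8
  z = 8 * b
  u = 5
  c = 6
  return c
After constant-fold (5 stmts):
  b = 8
  z = 8 * b
  u = 5
  c = 6
  return c
After copy-propagate (5 stmts):
  b = 8
  z = 8 * 8
  u = 5
  c = 6
  return 6
After constant-fold (5 stmts):
  b = 8
  z = 64
  u = 5
  c = 6
  return 6
After dead-code-elim (1 stmts):
  return 6
Evaluate:
  b = 8  =>  b = 8
  z = 8 * b  =>  z = 64
  u = 5  =>  u = 5
  c = 6  =>  c = 6
  return c = 6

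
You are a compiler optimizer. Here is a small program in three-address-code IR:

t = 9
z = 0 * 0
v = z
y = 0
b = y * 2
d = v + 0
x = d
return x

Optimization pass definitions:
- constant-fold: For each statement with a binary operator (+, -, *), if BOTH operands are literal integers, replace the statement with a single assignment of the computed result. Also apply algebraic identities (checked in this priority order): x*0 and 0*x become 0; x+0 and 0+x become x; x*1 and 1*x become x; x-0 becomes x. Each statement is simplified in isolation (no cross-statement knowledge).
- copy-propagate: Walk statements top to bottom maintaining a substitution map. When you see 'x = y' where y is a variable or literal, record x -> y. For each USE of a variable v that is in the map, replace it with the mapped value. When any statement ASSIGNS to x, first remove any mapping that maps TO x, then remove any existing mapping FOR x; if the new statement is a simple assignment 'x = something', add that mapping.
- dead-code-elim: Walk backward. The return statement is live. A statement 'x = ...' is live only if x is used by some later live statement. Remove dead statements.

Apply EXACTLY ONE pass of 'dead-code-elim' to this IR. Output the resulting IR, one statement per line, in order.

Applying dead-code-elim statement-by-statement:
  [8] return x  -> KEEP (return); live=['x']
  [7] x = d  -> KEEP; live=['d']
  [6] d = v + 0  -> KEEP; live=['v']
  [5] b = y * 2  -> DEAD (b not live)
  [4] y = 0  -> DEAD (y not live)
  [3] v = z  -> KEEP; live=['z']
  [2] z = 0 * 0  -> KEEP; live=[]
  [1] t = 9  -> DEAD (t not live)
Result (5 stmts):
  z = 0 * 0
  v = z
  d = v + 0
  x = d
  return x

Answer: z = 0 * 0
v = z
d = v + 0
x = d
return x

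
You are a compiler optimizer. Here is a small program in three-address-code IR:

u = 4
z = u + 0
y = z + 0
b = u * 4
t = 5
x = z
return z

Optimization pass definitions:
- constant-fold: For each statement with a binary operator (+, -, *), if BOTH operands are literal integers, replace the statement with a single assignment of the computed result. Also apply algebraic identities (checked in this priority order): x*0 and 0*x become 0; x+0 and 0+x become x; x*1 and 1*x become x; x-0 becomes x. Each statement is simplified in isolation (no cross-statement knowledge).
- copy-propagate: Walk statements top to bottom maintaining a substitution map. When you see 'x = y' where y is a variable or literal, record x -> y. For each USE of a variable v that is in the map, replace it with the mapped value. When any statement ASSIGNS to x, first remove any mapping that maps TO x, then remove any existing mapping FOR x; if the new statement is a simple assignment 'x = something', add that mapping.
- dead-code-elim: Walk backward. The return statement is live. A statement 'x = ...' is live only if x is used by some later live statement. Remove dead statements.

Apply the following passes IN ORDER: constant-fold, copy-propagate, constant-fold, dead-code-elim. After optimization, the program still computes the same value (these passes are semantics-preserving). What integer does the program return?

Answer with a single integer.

Initial IR:
  u = 4
  z = u + 0
  y = z + 0
  b = u * 4
  t = 5
  x = z
  return z
After constant-fold (7 stmts):
  u = 4
  z = u
  y = z
  b = u * 4
  t = 5
  x = z
  return z
After copy-propagate (7 stmts):
  u = 4
  z = 4
  y = 4
  b = 4 * 4
  t = 5
  x = 4
  return 4
After constant-fold (7 stmts):
  u = 4
  z = 4
  y = 4
  b = 16
  t = 5
  x = 4
  return 4
After dead-code-elim (1 stmts):
  return 4
Evaluate:
  u = 4  =>  u = 4
  z = u + 0  =>  z = 4
  y = z + 0  =>  y = 4
  b = u * 4  =>  b = 16
  t = 5  =>  t = 5
  x = z  =>  x = 4
  return z = 4

Answer: 4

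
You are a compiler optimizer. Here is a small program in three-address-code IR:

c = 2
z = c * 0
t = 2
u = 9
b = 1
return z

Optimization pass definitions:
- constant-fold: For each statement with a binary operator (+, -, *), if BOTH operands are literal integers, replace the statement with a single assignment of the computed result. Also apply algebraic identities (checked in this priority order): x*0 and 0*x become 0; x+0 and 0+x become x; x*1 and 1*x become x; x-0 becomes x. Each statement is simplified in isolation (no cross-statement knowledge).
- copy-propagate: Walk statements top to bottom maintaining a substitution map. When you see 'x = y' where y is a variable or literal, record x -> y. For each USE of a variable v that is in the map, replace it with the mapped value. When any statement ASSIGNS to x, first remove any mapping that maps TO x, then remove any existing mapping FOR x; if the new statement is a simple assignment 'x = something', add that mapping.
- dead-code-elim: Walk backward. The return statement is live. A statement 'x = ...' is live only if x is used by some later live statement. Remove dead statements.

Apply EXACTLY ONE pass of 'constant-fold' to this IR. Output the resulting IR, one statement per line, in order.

Answer: c = 2
z = 0
t = 2
u = 9
b = 1
return z

Derivation:
Applying constant-fold statement-by-statement:
  [1] c = 2  (unchanged)
  [2] z = c * 0  -> z = 0
  [3] t = 2  (unchanged)
  [4] u = 9  (unchanged)
  [5] b = 1  (unchanged)
  [6] return z  (unchanged)
Result (6 stmts):
  c = 2
  z = 0
  t = 2
  u = 9
  b = 1
  return z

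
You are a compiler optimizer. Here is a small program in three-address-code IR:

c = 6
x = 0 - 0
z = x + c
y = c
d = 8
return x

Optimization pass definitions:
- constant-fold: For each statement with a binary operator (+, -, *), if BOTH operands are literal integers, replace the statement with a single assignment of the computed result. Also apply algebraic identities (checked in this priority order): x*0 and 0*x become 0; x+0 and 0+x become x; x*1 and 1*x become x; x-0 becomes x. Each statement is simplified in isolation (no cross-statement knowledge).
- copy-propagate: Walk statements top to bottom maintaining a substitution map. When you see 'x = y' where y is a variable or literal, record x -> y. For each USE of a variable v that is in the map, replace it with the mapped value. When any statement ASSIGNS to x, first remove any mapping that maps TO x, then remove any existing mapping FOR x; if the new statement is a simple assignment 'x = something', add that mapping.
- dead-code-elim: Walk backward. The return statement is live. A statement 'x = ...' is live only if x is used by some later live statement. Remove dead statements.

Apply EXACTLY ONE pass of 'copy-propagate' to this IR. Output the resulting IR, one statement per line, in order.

Applying copy-propagate statement-by-statement:
  [1] c = 6  (unchanged)
  [2] x = 0 - 0  (unchanged)
  [3] z = x + c  -> z = x + 6
  [4] y = c  -> y = 6
  [5] d = 8  (unchanged)
  [6] return x  (unchanged)
Result (6 stmts):
  c = 6
  x = 0 - 0
  z = x + 6
  y = 6
  d = 8
  return x

Answer: c = 6
x = 0 - 0
z = x + 6
y = 6
d = 8
return x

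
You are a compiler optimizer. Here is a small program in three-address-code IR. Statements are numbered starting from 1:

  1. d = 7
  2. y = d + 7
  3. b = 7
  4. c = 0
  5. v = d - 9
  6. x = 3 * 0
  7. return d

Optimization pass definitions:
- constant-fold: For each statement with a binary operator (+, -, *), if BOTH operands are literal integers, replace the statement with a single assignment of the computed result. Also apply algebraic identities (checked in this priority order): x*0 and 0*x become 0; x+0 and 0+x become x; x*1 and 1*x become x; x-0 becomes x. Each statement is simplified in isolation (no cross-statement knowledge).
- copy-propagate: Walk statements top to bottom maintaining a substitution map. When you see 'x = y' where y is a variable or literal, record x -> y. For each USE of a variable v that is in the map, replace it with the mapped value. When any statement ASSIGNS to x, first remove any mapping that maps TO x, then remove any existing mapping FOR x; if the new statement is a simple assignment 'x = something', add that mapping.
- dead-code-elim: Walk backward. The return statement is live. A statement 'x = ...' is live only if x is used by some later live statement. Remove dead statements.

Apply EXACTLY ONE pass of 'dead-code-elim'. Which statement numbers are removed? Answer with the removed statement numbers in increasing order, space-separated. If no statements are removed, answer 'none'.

Backward liveness scan:
Stmt 1 'd = 7': KEEP (d is live); live-in = []
Stmt 2 'y = d + 7': DEAD (y not in live set ['d'])
Stmt 3 'b = 7': DEAD (b not in live set ['d'])
Stmt 4 'c = 0': DEAD (c not in live set ['d'])
Stmt 5 'v = d - 9': DEAD (v not in live set ['d'])
Stmt 6 'x = 3 * 0': DEAD (x not in live set ['d'])
Stmt 7 'return d': KEEP (return); live-in = ['d']
Removed statement numbers: [2, 3, 4, 5, 6]
Surviving IR:
  d = 7
  return d

Answer: 2 3 4 5 6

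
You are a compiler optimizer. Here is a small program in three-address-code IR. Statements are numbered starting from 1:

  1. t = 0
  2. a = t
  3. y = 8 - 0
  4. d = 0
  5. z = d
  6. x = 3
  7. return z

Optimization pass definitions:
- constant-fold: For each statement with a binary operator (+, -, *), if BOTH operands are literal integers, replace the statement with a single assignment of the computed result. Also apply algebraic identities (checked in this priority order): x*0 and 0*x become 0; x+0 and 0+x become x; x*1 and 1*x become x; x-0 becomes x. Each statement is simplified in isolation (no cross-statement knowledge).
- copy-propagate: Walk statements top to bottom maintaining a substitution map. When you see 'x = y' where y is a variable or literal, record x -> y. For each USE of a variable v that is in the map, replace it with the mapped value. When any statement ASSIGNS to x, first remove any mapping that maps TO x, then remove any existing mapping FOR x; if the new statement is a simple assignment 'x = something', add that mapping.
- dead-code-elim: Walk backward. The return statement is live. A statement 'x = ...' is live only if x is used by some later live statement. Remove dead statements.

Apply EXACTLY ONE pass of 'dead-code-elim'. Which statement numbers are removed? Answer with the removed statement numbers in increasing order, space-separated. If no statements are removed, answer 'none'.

Answer: 1 2 3 6

Derivation:
Backward liveness scan:
Stmt 1 't = 0': DEAD (t not in live set [])
Stmt 2 'a = t': DEAD (a not in live set [])
Stmt 3 'y = 8 - 0': DEAD (y not in live set [])
Stmt 4 'd = 0': KEEP (d is live); live-in = []
Stmt 5 'z = d': KEEP (z is live); live-in = ['d']
Stmt 6 'x = 3': DEAD (x not in live set ['z'])
Stmt 7 'return z': KEEP (return); live-in = ['z']
Removed statement numbers: [1, 2, 3, 6]
Surviving IR:
  d = 0
  z = d
  return z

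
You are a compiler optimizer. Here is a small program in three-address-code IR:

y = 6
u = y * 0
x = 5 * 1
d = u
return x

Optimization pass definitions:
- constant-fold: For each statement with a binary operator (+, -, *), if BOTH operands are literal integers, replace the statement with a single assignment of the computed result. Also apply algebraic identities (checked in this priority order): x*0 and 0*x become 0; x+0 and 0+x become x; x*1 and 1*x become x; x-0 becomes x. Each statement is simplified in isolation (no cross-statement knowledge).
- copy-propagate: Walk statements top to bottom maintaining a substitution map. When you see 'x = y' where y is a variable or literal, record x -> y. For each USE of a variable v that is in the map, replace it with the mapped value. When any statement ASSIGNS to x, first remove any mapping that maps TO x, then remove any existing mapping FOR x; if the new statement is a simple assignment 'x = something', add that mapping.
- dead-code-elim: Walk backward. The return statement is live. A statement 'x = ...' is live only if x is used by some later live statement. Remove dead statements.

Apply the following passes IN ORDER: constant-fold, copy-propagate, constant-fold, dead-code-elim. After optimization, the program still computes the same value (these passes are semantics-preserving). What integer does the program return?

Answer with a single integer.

Answer: 5

Derivation:
Initial IR:
  y = 6
  u = y * 0
  x = 5 * 1
  d = u
  return x
After constant-fold (5 stmts):
  y = 6
  u = 0
  x = 5
  d = u
  return x
After copy-propagate (5 stmts):
  y = 6
  u = 0
  x = 5
  d = 0
  return 5
After constant-fold (5 stmts):
  y = 6
  u = 0
  x = 5
  d = 0
  return 5
After dead-code-elim (1 stmts):
  return 5
Evaluate:
  y = 6  =>  y = 6
  u = y * 0  =>  u = 0
  x = 5 * 1  =>  x = 5
  d = u  =>  d = 0
  return x = 5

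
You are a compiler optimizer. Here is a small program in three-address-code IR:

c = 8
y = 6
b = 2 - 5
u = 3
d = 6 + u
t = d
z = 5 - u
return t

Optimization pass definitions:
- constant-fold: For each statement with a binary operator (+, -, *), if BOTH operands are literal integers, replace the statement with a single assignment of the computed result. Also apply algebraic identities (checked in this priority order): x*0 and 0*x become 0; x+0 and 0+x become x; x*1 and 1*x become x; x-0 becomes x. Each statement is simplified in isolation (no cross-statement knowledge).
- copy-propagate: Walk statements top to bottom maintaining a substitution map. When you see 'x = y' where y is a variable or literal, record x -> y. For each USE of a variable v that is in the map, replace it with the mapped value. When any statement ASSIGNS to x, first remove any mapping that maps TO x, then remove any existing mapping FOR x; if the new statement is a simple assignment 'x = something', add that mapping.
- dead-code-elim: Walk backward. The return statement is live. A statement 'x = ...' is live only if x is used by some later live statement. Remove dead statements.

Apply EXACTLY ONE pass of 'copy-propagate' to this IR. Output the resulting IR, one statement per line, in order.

Applying copy-propagate statement-by-statement:
  [1] c = 8  (unchanged)
  [2] y = 6  (unchanged)
  [3] b = 2 - 5  (unchanged)
  [4] u = 3  (unchanged)
  [5] d = 6 + u  -> d = 6 + 3
  [6] t = d  (unchanged)
  [7] z = 5 - u  -> z = 5 - 3
  [8] return t  -> return d
Result (8 stmts):
  c = 8
  y = 6
  b = 2 - 5
  u = 3
  d = 6 + 3
  t = d
  z = 5 - 3
  return d

Answer: c = 8
y = 6
b = 2 - 5
u = 3
d = 6 + 3
t = d
z = 5 - 3
return d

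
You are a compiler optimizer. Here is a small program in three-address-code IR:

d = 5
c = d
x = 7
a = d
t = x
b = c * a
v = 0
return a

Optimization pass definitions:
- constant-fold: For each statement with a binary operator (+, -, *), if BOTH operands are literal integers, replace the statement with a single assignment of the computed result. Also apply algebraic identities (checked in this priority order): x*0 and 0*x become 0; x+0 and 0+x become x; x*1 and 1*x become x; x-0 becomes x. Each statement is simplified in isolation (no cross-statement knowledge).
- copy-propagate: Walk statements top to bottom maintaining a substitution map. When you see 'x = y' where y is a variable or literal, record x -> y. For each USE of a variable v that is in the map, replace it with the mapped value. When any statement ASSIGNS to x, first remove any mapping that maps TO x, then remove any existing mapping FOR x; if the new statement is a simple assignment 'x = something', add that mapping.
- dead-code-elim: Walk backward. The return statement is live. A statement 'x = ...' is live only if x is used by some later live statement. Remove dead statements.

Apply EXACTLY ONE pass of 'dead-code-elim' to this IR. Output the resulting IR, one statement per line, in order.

Answer: d = 5
a = d
return a

Derivation:
Applying dead-code-elim statement-by-statement:
  [8] return a  -> KEEP (return); live=['a']
  [7] v = 0  -> DEAD (v not live)
  [6] b = c * a  -> DEAD (b not live)
  [5] t = x  -> DEAD (t not live)
  [4] a = d  -> KEEP; live=['d']
  [3] x = 7  -> DEAD (x not live)
  [2] c = d  -> DEAD (c not live)
  [1] d = 5  -> KEEP; live=[]
Result (3 stmts):
  d = 5
  a = d
  return a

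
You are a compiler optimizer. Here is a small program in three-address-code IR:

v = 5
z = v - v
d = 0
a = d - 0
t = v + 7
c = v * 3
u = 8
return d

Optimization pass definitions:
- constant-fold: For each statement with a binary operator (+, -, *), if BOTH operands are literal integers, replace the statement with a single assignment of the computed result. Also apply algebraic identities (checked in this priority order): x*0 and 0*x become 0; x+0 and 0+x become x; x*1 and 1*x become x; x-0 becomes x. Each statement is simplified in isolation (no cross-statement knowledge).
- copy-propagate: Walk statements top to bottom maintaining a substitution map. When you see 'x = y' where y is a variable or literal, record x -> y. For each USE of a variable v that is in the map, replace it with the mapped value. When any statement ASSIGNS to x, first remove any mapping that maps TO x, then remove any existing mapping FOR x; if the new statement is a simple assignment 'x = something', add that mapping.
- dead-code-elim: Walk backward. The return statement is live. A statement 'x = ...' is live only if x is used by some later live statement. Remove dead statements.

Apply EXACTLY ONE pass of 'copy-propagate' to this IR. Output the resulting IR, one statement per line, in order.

Answer: v = 5
z = 5 - 5
d = 0
a = 0 - 0
t = 5 + 7
c = 5 * 3
u = 8
return 0

Derivation:
Applying copy-propagate statement-by-statement:
  [1] v = 5  (unchanged)
  [2] z = v - v  -> z = 5 - 5
  [3] d = 0  (unchanged)
  [4] a = d - 0  -> a = 0 - 0
  [5] t = v + 7  -> t = 5 + 7
  [6] c = v * 3  -> c = 5 * 3
  [7] u = 8  (unchanged)
  [8] return d  -> return 0
Result (8 stmts):
  v = 5
  z = 5 - 5
  d = 0
  a = 0 - 0
  t = 5 + 7
  c = 5 * 3
  u = 8
  return 0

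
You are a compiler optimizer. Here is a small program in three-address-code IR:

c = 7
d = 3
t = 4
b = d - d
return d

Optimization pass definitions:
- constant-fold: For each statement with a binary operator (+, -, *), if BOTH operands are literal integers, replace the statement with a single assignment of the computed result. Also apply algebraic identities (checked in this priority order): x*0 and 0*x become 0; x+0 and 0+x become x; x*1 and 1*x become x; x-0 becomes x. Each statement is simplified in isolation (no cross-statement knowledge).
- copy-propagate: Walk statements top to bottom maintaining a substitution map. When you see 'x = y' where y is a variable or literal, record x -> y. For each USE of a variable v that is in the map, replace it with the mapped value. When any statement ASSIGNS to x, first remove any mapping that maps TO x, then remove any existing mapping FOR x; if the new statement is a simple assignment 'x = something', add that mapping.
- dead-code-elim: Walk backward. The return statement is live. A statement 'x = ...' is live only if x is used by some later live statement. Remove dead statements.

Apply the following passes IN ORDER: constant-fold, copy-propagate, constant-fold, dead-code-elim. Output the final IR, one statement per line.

Initial IR:
  c = 7
  d = 3
  t = 4
  b = d - d
  return d
After constant-fold (5 stmts):
  c = 7
  d = 3
  t = 4
  b = d - d
  return d
After copy-propagate (5 stmts):
  c = 7
  d = 3
  t = 4
  b = 3 - 3
  return 3
After constant-fold (5 stmts):
  c = 7
  d = 3
  t = 4
  b = 0
  return 3
After dead-code-elim (1 stmts):
  return 3

Answer: return 3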